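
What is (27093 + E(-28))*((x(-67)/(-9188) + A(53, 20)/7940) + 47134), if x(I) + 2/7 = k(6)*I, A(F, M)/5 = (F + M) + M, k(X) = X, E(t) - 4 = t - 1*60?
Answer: 32505232643467803/25533452 ≈ 1.2730e+9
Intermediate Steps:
E(t) = -56 + t (E(t) = 4 + (t - 1*60) = 4 + (t - 60) = 4 + (-60 + t) = -56 + t)
A(F, M) = 5*F + 10*M (A(F, M) = 5*((F + M) + M) = 5*(F + 2*M) = 5*F + 10*M)
x(I) = -2/7 + 6*I
(27093 + E(-28))*((x(-67)/(-9188) + A(53, 20)/7940) + 47134) = (27093 + (-56 - 28))*(((-2/7 + 6*(-67))/(-9188) + (5*53 + 10*20)/7940) + 47134) = (27093 - 84)*(((-2/7 - 402)*(-1/9188) + (265 + 200)*(1/7940)) + 47134) = 27009*((-2816/7*(-1/9188) + 465*(1/7940)) + 47134) = 27009*((704/16079 + 93/1588) + 47134) = 27009*(2613299/25533452 + 47134) = 27009*(1203496339867/25533452) = 32505232643467803/25533452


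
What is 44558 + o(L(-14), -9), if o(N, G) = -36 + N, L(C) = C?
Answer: 44508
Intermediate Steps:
44558 + o(L(-14), -9) = 44558 + (-36 - 14) = 44558 - 50 = 44508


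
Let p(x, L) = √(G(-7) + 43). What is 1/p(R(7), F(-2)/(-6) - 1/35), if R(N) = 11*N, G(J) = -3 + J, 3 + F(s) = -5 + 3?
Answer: √33/33 ≈ 0.17408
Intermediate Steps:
F(s) = -5 (F(s) = -3 + (-5 + 3) = -3 - 2 = -5)
p(x, L) = √33 (p(x, L) = √((-3 - 7) + 43) = √(-10 + 43) = √33)
1/p(R(7), F(-2)/(-6) - 1/35) = 1/(√33) = √33/33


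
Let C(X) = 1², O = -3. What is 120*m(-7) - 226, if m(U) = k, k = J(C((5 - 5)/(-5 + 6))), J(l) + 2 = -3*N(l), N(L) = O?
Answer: 614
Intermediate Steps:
N(L) = -3
C(X) = 1
J(l) = 7 (J(l) = -2 - 3*(-3) = -2 + 9 = 7)
k = 7
m(U) = 7
120*m(-7) - 226 = 120*7 - 226 = 840 - 226 = 614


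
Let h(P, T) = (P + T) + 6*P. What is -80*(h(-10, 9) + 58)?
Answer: 240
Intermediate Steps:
h(P, T) = T + 7*P
-80*(h(-10, 9) + 58) = -80*((9 + 7*(-10)) + 58) = -80*((9 - 70) + 58) = -80*(-61 + 58) = -80*(-3) = 240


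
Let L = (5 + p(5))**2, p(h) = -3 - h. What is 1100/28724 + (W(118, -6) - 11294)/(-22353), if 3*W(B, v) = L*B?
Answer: 84707215/160516893 ≈ 0.52772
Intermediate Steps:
L = 9 (L = (5 + (-3 - 1*5))**2 = (5 + (-3 - 5))**2 = (5 - 8)**2 = (-3)**2 = 9)
W(B, v) = 3*B (W(B, v) = (9*B)/3 = 3*B)
1100/28724 + (W(118, -6) - 11294)/(-22353) = 1100/28724 + (3*118 - 11294)/(-22353) = 1100*(1/28724) + (354 - 11294)*(-1/22353) = 275/7181 - 10940*(-1/22353) = 275/7181 + 10940/22353 = 84707215/160516893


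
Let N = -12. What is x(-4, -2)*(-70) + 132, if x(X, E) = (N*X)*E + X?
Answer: 7132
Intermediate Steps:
x(X, E) = X - 12*E*X (x(X, E) = (-12*X)*E + X = -12*E*X + X = X - 12*E*X)
x(-4, -2)*(-70) + 132 = -4*(1 - 12*(-2))*(-70) + 132 = -4*(1 + 24)*(-70) + 132 = -4*25*(-70) + 132 = -100*(-70) + 132 = 7000 + 132 = 7132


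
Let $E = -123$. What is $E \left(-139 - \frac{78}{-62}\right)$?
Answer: $\frac{525210}{31} \approx 16942.0$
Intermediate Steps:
$E \left(-139 - \frac{78}{-62}\right) = - 123 \left(-139 - \frac{78}{-62}\right) = - 123 \left(-139 - - \frac{39}{31}\right) = - 123 \left(-139 + \frac{39}{31}\right) = \left(-123\right) \left(- \frac{4270}{31}\right) = \frac{525210}{31}$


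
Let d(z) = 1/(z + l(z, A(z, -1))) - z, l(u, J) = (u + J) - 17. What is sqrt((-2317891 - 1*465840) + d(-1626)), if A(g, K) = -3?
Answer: 3*I*sqrt(827365878322)/1636 ≈ 1668.0*I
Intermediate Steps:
l(u, J) = -17 + J + u (l(u, J) = (J + u) - 17 = -17 + J + u)
d(z) = 1/(-20 + 2*z) - z (d(z) = 1/(z + (-17 - 3 + z)) - z = 1/(z + (-20 + z)) - z = 1/(-20 + 2*z) - z)
sqrt((-2317891 - 1*465840) + d(-1626)) = sqrt((-2317891 - 1*465840) + (1 - 1*(-1626)**2 - 1626*(20 - 1*(-1626)))/(2*(-10 - 1626))) = sqrt((-2317891 - 465840) + (1/2)*(1 - 1*2643876 - 1626*(20 + 1626))/(-1636)) = sqrt(-2783731 + (1/2)*(-1/1636)*(1 - 2643876 - 1626*1646)) = sqrt(-2783731 + (1/2)*(-1/1636)*(1 - 2643876 - 2676396)) = sqrt(-2783731 + (1/2)*(-1/1636)*(-5320271)) = sqrt(-2783731 + 5320271/3272) = sqrt(-9103047561/3272) = 3*I*sqrt(827365878322)/1636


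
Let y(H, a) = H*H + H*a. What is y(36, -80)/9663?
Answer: -528/3221 ≈ -0.16392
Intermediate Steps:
y(H, a) = H**2 + H*a
y(36, -80)/9663 = (36*(36 - 80))/9663 = (36*(-44))*(1/9663) = -1584*1/9663 = -528/3221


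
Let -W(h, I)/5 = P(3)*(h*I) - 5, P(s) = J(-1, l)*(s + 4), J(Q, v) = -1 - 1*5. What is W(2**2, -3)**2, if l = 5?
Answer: 6225025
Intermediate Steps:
J(Q, v) = -6 (J(Q, v) = -1 - 5 = -6)
P(s) = -24 - 6*s (P(s) = -6*(s + 4) = -6*(4 + s) = -24 - 6*s)
W(h, I) = 25 + 210*I*h (W(h, I) = -5*((-24 - 6*3)*(h*I) - 5) = -5*((-24 - 18)*(I*h) - 5) = -5*(-42*I*h - 5) = -5*(-5 - 42*I*h) = 25 + 210*I*h)
W(2**2, -3)**2 = (25 + 210*(-3)*2**2)**2 = (25 + 210*(-3)*4)**2 = (25 - 2520)**2 = (-2495)**2 = 6225025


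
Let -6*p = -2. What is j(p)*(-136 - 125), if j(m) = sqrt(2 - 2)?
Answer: 0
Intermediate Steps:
p = 1/3 (p = -1/6*(-2) = 1/3 ≈ 0.33333)
j(m) = 0 (j(m) = sqrt(0) = 0)
j(p)*(-136 - 125) = 0*(-136 - 125) = 0*(-261) = 0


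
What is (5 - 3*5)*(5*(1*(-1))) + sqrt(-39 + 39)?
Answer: 50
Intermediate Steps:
(5 - 3*5)*(5*(1*(-1))) + sqrt(-39 + 39) = (5 - 15)*(5*(-1)) + sqrt(0) = -10*(-5) + 0 = 50 + 0 = 50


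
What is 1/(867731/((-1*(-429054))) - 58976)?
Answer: -429054/25303020973 ≈ -1.6957e-5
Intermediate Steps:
1/(867731/((-1*(-429054))) - 58976) = 1/(867731/429054 - 58976) = 1/(-25303020973/429054) = -429054/25303020973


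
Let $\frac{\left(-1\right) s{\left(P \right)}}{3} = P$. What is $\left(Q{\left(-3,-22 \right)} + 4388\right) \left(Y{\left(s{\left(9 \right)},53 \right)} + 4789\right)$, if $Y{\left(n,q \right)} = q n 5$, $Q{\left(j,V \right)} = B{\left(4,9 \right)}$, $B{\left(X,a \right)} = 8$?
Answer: $-10400936$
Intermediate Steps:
$Q{\left(j,V \right)} = 8$
$s{\left(P \right)} = - 3 P$
$Y{\left(n,q \right)} = 5 n q$ ($Y{\left(n,q \right)} = n q 5 = 5 n q$)
$\left(Q{\left(-3,-22 \right)} + 4388\right) \left(Y{\left(s{\left(9 \right)},53 \right)} + 4789\right) = \left(8 + 4388\right) \left(5 \left(\left(-3\right) 9\right) 53 + 4789\right) = 4396 \left(5 \left(-27\right) 53 + 4789\right) = 4396 \left(-7155 + 4789\right) = 4396 \left(-2366\right) = -10400936$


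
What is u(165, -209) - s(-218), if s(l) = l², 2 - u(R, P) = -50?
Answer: -47472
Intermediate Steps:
u(R, P) = 52 (u(R, P) = 2 - 1*(-50) = 2 + 50 = 52)
u(165, -209) - s(-218) = 52 - 1*(-218)² = 52 - 1*47524 = 52 - 47524 = -47472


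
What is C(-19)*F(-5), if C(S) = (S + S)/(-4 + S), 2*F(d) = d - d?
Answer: 0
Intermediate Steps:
F(d) = 0 (F(d) = (d - d)/2 = (1/2)*0 = 0)
C(S) = 2*S/(-4 + S) (C(S) = (2*S)/(-4 + S) = 2*S/(-4 + S))
C(-19)*F(-5) = (2*(-19)/(-4 - 19))*0 = (2*(-19)/(-23))*0 = (2*(-19)*(-1/23))*0 = (38/23)*0 = 0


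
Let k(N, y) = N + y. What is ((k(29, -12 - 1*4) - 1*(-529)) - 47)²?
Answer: 245025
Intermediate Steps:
((k(29, -12 - 1*4) - 1*(-529)) - 47)² = (((29 + (-12 - 1*4)) - 1*(-529)) - 47)² = (((29 + (-12 - 4)) + 529) - 47)² = (((29 - 16) + 529) - 47)² = ((13 + 529) - 47)² = (542 - 47)² = 495² = 245025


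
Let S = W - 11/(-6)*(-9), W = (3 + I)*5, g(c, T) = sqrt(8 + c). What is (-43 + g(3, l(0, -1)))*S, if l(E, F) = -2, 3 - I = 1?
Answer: -731/2 + 17*sqrt(11)/2 ≈ -337.31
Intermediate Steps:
I = 2 (I = 3 - 1*1 = 3 - 1 = 2)
W = 25 (W = (3 + 2)*5 = 5*5 = 25)
S = 17/2 (S = 25 - 11/(-6)*(-9) = 25 - 11*(-1/6)*(-9) = 25 + (11/6)*(-9) = 25 - 33/2 = 17/2 ≈ 8.5000)
(-43 + g(3, l(0, -1)))*S = (-43 + sqrt(8 + 3))*(17/2) = (-43 + sqrt(11))*(17/2) = -731/2 + 17*sqrt(11)/2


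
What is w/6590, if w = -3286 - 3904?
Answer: -719/659 ≈ -1.0910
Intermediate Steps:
w = -7190
w/6590 = -7190/6590 = -7190*1/6590 = -719/659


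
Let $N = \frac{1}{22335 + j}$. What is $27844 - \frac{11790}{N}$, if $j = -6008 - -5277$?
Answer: $-254683316$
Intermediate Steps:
$j = -731$ ($j = -6008 + 5277 = -731$)
$N = \frac{1}{21604}$ ($N = \frac{1}{22335 - 731} = \frac{1}{21604} \approx 4.6288 \cdot 10^{-5}$)
$27844 - \frac{11790}{N} = 27844 - 11790 \frac{1}{\frac{1}{21604}} = 27844 - 11790 \cdot 21604 = 27844 - 254711160 = -254683316$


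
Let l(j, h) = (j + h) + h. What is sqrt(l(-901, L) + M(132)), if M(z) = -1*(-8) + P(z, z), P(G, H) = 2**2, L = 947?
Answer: sqrt(1005) ≈ 31.702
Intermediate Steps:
P(G, H) = 4
l(j, h) = j + 2*h (l(j, h) = (h + j) + h = j + 2*h)
M(z) = 12 (M(z) = -1*(-8) + 4 = 8 + 4 = 12)
sqrt(l(-901, L) + M(132)) = sqrt((-901 + 2*947) + 12) = sqrt((-901 + 1894) + 12) = sqrt(993 + 12) = sqrt(1005)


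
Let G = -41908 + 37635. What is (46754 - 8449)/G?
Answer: -38305/4273 ≈ -8.9644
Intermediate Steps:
G = -4273
(46754 - 8449)/G = (46754 - 8449)/(-4273) = 38305*(-1/4273) = -38305/4273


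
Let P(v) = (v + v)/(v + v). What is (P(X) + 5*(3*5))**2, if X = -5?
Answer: 5776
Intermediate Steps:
P(v) = 1 (P(v) = (2*v)/((2*v)) = (2*v)*(1/(2*v)) = 1)
(P(X) + 5*(3*5))**2 = (1 + 5*(3*5))**2 = (1 + 5*15)**2 = (1 + 75)**2 = 76**2 = 5776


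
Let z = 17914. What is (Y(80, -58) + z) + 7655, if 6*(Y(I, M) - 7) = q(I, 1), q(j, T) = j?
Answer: 76768/3 ≈ 25589.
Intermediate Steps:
Y(I, M) = 7 + I/6
(Y(80, -58) + z) + 7655 = ((7 + (⅙)*80) + 17914) + 7655 = ((7 + 40/3) + 17914) + 7655 = (61/3 + 17914) + 7655 = 53803/3 + 7655 = 76768/3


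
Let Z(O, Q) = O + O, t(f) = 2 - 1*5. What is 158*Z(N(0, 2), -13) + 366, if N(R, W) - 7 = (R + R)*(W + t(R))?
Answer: 2578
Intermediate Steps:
t(f) = -3 (t(f) = 2 - 5 = -3)
N(R, W) = 7 + 2*R*(-3 + W) (N(R, W) = 7 + (R + R)*(W - 3) = 7 + (2*R)*(-3 + W) = 7 + 2*R*(-3 + W))
Z(O, Q) = 2*O
158*Z(N(0, 2), -13) + 366 = 158*(2*(7 - 6*0 + 2*0*2)) + 366 = 158*(2*(7 + 0 + 0)) + 366 = 158*(2*7) + 366 = 158*14 + 366 = 2212 + 366 = 2578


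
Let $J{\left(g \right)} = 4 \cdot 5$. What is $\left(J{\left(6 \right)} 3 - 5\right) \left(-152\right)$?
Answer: $-8360$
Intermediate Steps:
$J{\left(g \right)} = 20$
$\left(J{\left(6 \right)} 3 - 5\right) \left(-152\right) = \left(20 \cdot 3 - 5\right) \left(-152\right) = \left(60 - 5\right) \left(-152\right) = 55 \left(-152\right) = -8360$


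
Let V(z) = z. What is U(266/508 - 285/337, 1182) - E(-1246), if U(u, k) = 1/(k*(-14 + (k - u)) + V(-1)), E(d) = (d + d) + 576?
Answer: 113242349543663/59103522704 ≈ 1916.0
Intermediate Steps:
E(d) = 576 + 2*d (E(d) = 2*d + 576 = 576 + 2*d)
U(u, k) = 1/(-1 + k*(-14 + k - u)) (U(u, k) = 1/(k*(-14 + (k - u)) - 1) = 1/(k*(-14 + k - u) - 1) = 1/(-1 + k*(-14 + k - u)))
U(266/508 - 285/337, 1182) - E(-1246) = -1/(1 - 1*1182**2 + 14*1182 + 1182*(266/508 - 285/337)) - (576 + 2*(-1246)) = -1/(1 - 1*1397124 + 16548 + 1182*(266*(1/508) - 285*1/337)) - (576 - 2492) = -1/(1 - 1397124 + 16548 + 1182*(133/254 - 285/337)) - 1*(-1916) = -1/(1 - 1397124 + 16548 + 1182*(-27569/85598)) + 1916 = -1/(1 - 1397124 + 16548 - 16293279/42799) + 1916 = -1/(-59103522704/42799) + 1916 = -1*(-42799/59103522704) + 1916 = 42799/59103522704 + 1916 = 113242349543663/59103522704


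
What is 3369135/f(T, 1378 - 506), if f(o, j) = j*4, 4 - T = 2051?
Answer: 3369135/3488 ≈ 965.92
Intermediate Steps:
T = -2047 (T = 4 - 1*2051 = 4 - 2051 = -2047)
f(o, j) = 4*j
3369135/f(T, 1378 - 506) = 3369135/((4*(1378 - 506))) = 3369135/((4*872)) = 3369135/3488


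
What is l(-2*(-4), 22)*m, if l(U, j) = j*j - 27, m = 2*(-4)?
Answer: -3656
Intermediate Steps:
m = -8
l(U, j) = -27 + j² (l(U, j) = j² - 27 = -27 + j²)
l(-2*(-4), 22)*m = (-27 + 22²)*(-8) = (-27 + 484)*(-8) = 457*(-8) = -3656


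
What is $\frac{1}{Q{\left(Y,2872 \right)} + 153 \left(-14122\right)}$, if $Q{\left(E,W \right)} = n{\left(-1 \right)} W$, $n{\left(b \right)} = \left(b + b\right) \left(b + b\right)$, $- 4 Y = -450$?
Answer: $- \frac{1}{2149178} \approx -4.6529 \cdot 10^{-7}$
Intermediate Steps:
$Y = \frac{225}{2}$ ($Y = \left(- \frac{1}{4}\right) \left(-450\right) = \frac{225}{2} \approx 112.5$)
$n{\left(b \right)} = 4 b^{2}$ ($n{\left(b \right)} = 2 b 2 b = 4 b^{2}$)
$Q{\left(E,W \right)} = 4 W$ ($Q{\left(E,W \right)} = 4 \left(-1\right)^{2} W = 4 \cdot 1 W = 4 W$)
$\frac{1}{Q{\left(Y,2872 \right)} + 153 \left(-14122\right)} = \frac{1}{4 \cdot 2872 + 153 \left(-14122\right)} = \frac{1}{11488 - 2160666} = \frac{1}{-2149178} = - \frac{1}{2149178}$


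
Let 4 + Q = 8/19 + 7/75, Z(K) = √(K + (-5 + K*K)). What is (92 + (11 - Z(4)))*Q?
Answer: -511601/1425 + 4967*√15/1425 ≈ -345.52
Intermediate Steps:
Z(K) = √(-5 + K + K²) (Z(K) = √(K + (-5 + K²)) = √(-5 + K + K²))
Q = -4967/1425 (Q = -4 + (8/19 + 7/75) = -4 + 733/1425 = -4967/1425 ≈ -3.4856)
(92 + (11 - Z(4)))*Q = (92 + (11 - √(-5 + 4 + 4²)))*(-4967/1425) = (92 + (11 - √(-5 + 4 + 16)))*(-4967/1425) = (92 + (11 - √15))*(-4967/1425) = (103 - √15)*(-4967/1425) = -511601/1425 + 4967*√15/1425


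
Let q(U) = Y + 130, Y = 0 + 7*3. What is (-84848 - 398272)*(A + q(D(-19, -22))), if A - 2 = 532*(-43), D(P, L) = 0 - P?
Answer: 10977935760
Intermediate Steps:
Y = 21 (Y = 0 + 21 = 21)
D(P, L) = -P
A = -22874 (A = 2 + 532*(-43) = 2 - 22876 = -22874)
q(U) = 151 (q(U) = 21 + 130 = 151)
(-84848 - 398272)*(A + q(D(-19, -22))) = (-84848 - 398272)*(-22874 + 151) = -483120*(-22723) = 10977935760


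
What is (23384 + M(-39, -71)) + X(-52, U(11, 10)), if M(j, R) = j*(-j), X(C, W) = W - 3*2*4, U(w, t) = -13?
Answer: 21826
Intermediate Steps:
X(C, W) = -24 + W (X(C, W) = W - 6*4 = W - 24 = -24 + W)
M(j, R) = -j²
(23384 + M(-39, -71)) + X(-52, U(11, 10)) = (23384 - 1*(-39)²) + (-24 - 13) = (23384 - 1*1521) - 37 = (23384 - 1521) - 37 = 21863 - 37 = 21826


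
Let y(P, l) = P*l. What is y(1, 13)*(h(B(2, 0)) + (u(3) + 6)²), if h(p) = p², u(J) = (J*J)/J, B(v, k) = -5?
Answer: 1378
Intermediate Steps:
u(J) = J (u(J) = J²/J = J)
y(1, 13)*(h(B(2, 0)) + (u(3) + 6)²) = (1*13)*((-5)² + (3 + 6)²) = 13*(25 + 9²) = 13*(25 + 81) = 13*106 = 1378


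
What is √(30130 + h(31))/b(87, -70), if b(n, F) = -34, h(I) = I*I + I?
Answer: -3*√3458/34 ≈ -5.1887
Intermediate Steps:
h(I) = I + I² (h(I) = I² + I = I + I²)
√(30130 + h(31))/b(87, -70) = √(30130 + 31*(1 + 31))/(-34) = √(30130 + 31*32)*(-1/34) = √(30130 + 992)*(-1/34) = √31122*(-1/34) = (3*√3458)*(-1/34) = -3*√3458/34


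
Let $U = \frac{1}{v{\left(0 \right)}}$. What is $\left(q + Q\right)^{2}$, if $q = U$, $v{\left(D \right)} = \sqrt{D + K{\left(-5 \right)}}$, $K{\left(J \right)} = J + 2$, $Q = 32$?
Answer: $\frac{\left(96 - i \sqrt{3}\right)^{2}}{9} \approx 1023.7 - 36.95 i$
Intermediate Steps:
$K{\left(J \right)} = 2 + J$
$v{\left(D \right)} = \sqrt{-3 + D}$ ($v{\left(D \right)} = \sqrt{D + \left(2 - 5\right)} = \sqrt{D - 3} = \sqrt{-3 + D}$)
$U = - \frac{i \sqrt{3}}{3}$ ($U = \frac{1}{\sqrt{-3 + 0}} = \frac{1}{\sqrt{-3}} = \frac{1}{i \sqrt{3}} = - \frac{i \sqrt{3}}{3} \approx - 0.57735 i$)
$q = - \frac{i \sqrt{3}}{3} \approx - 0.57735 i$
$\left(q + Q\right)^{2} = \left(- \frac{i \sqrt{3}}{3} + 32\right)^{2} = \left(32 - \frac{i \sqrt{3}}{3}\right)^{2}$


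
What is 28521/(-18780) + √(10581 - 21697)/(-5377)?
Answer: -9507/6260 - 2*I*√2779/5377 ≈ -1.5187 - 0.019608*I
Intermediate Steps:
28521/(-18780) + √(10581 - 21697)/(-5377) = 28521*(-1/18780) + √(-11116)*(-1/5377) = -9507/6260 + (2*I*√2779)*(-1/5377) = -9507/6260 - 2*I*√2779/5377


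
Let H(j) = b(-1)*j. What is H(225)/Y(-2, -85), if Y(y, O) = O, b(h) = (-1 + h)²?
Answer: -180/17 ≈ -10.588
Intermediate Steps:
H(j) = 4*j (H(j) = (-1 - 1)²*j = (-2)²*j = 4*j)
H(225)/Y(-2, -85) = (4*225)/(-85) = 900*(-1/85) = -180/17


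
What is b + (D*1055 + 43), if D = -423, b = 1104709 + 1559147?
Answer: 2217634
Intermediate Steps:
b = 2663856
b + (D*1055 + 43) = 2663856 + (-423*1055 + 43) = 2663856 + (-446265 + 43) = 2663856 - 446222 = 2217634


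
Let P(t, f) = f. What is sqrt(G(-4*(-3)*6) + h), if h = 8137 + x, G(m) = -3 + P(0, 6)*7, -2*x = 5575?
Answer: sqrt(21554)/2 ≈ 73.406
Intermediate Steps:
x = -5575/2 (x = -1/2*5575 = -5575/2 ≈ -2787.5)
G(m) = 39 (G(m) = -3 + 6*7 = -3 + 42 = 39)
h = 10699/2 (h = 8137 - 5575/2 = 10699/2 ≈ 5349.5)
sqrt(G(-4*(-3)*6) + h) = sqrt(39 + 10699/2) = sqrt(10777/2) = sqrt(21554)/2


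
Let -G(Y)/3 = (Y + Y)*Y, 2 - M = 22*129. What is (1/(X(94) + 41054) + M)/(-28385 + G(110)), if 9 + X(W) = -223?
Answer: 115771191/4122409670 ≈ 0.028083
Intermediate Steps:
M = -2836 (M = 2 - 22*129 = 2 - 1*2838 = 2 - 2838 = -2836)
X(W) = -232 (X(W) = -9 - 223 = -232)
G(Y) = -6*Y² (G(Y) = -3*(Y + Y)*Y = -3*2*Y*Y = -6*Y²)
(1/(X(94) + 41054) + M)/(-28385 + G(110)) = (1/(-232 + 41054) - 2836)/(-28385 - 6*110²) = (1/40822 - 2836)/(-28385 - 6*12100) = (1/40822 - 2836)/(-28385 - 72600) = -115771191/40822/(-100985) = -115771191/40822*(-1/100985) = 115771191/4122409670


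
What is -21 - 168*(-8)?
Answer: 1323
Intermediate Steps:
-21 - 168*(-8) = -21 - 21*(-64) = -21 + 1344 = 1323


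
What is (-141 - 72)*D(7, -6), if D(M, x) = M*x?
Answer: 8946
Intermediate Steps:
(-141 - 72)*D(7, -6) = (-141 - 72)*(7*(-6)) = -213*(-42) = 8946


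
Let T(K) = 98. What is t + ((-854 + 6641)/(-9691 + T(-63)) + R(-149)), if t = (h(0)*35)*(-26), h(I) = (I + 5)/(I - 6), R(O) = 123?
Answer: 25346531/28779 ≈ 880.73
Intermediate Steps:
h(I) = (5 + I)/(-6 + I)
t = 2275/3 (t = (((5 + 0)/(-6 + 0))*35)*(-26) = ((5/(-6))*35)*(-26) = (-⅙*5*35)*(-26) = -⅚*35*(-26) = -175/6*(-26) = 2275/3 ≈ 758.33)
t + ((-854 + 6641)/(-9691 + T(-63)) + R(-149)) = 2275/3 + ((-854 + 6641)/(-9691 + 98) + 123) = 2275/3 + (5787/(-9593) + 123) = 2275/3 + (5787*(-1/9593) + 123) = 2275/3 + (-5787/9593 + 123) = 2275/3 + 1174152/9593 = 25346531/28779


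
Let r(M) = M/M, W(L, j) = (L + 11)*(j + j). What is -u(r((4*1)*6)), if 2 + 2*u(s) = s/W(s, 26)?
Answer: 1247/1248 ≈ 0.99920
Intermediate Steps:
W(L, j) = 2*j*(11 + L) (W(L, j) = (11 + L)*(2*j) = 2*j*(11 + L))
r(M) = 1
u(s) = -1 + s/(2*(572 + 52*s)) (u(s) = -1 + (s/((2*26*(11 + s))))/2 = -1 + (s/(572 + 52*s))/2 = -1 + s/(2*(572 + 52*s)))
-u(r((4*1)*6)) = -(-1144 - 103*1)/(104*(11 + 1)) = -(-1144 - 103)/(104*12) = -(-1247)/(104*12) = -1*(-1247/1248) = 1247/1248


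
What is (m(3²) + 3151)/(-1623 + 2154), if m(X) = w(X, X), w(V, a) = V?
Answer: 3160/531 ≈ 5.9510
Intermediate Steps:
m(X) = X
(m(3²) + 3151)/(-1623 + 2154) = (3² + 3151)/(-1623 + 2154) = (9 + 3151)/531 = 3160*(1/531) = 3160/531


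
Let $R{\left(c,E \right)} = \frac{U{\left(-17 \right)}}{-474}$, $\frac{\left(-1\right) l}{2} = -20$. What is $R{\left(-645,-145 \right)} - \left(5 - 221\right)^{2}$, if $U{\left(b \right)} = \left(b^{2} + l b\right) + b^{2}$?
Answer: $- \frac{3685807}{79} \approx -46656.0$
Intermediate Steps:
$l = 40$ ($l = \left(-2\right) \left(-20\right) = 40$)
$U{\left(b \right)} = 2 b^{2} + 40 b$ ($U{\left(b \right)} = \left(b^{2} + 40 b\right) + b^{2} = 2 b^{2} + 40 b$)
$R{\left(c,E \right)} = \frac{17}{79}$ ($R{\left(c,E \right)} = \frac{2 \left(-17\right) \left(20 - 17\right)}{-474} = 2 \left(-17\right) 3 \left(- \frac{1}{474}\right) = \left(-102\right) \left(- \frac{1}{474}\right) = \frac{17}{79}$)
$R{\left(-645,-145 \right)} - \left(5 - 221\right)^{2} = \frac{17}{79} - \left(5 - 221\right)^{2} = \frac{17}{79} - \left(-216\right)^{2} = \frac{17}{79} - 46656 = - \frac{3685807}{79}$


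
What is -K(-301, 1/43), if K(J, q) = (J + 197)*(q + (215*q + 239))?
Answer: 1091272/43 ≈ 25378.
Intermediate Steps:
K(J, q) = (197 + J)*(239 + 216*q) (K(J, q) = (197 + J)*(q + (239 + 215*q)) = (197 + J)*(239 + 216*q))
-K(-301, 1/43) = -(47083 + 239*(-301) + 42552/43 + 216*(-301)/43) = -(47083 - 71939 + 42552*(1/43) + 216*(-301)*(1/43)) = -(47083 - 71939 + 42552/43 - 1512) = -1*(-1091272/43) = 1091272/43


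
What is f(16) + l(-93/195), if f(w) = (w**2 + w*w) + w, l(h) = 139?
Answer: 667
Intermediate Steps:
f(w) = w + 2*w**2 (f(w) = (w**2 + w**2) + w = 2*w**2 + w = w + 2*w**2)
f(16) + l(-93/195) = 16*(1 + 2*16) + 139 = 16*(1 + 32) + 139 = 16*33 + 139 = 528 + 139 = 667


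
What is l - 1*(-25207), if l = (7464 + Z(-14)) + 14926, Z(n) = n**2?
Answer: 47793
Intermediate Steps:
l = 22586 (l = (7464 + (-14)**2) + 14926 = (7464 + 196) + 14926 = 7660 + 14926 = 22586)
l - 1*(-25207) = 22586 - 1*(-25207) = 22586 + 25207 = 47793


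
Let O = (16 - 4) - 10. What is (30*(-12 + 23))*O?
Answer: 660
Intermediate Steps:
O = 2 (O = 12 - 10 = 2)
(30*(-12 + 23))*O = (30*(-12 + 23))*2 = (30*11)*2 = 330*2 = 660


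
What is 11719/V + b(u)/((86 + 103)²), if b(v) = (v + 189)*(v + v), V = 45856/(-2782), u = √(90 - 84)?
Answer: -194097451291/273003696 + 2*√6/189 ≈ -710.94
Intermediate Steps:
u = √6 ≈ 2.4495
V = -22928/1391 (V = 45856*(-1/2782) = -22928/1391 ≈ -16.483)
b(v) = 2*v*(189 + v) (b(v) = (189 + v)*(2*v) = 2*v*(189 + v))
11719/V + b(u)/((86 + 103)²) = 11719/(-22928/1391) + (2*√6*(189 + √6))/((86 + 103)²) = 11719*(-1391/22928) + (2*√6*(189 + √6))/(189²) = -16301129/22928 + (2*√6*(189 + √6))/35721 = -16301129/22928 + (2*√6*(189 + √6))*(1/35721) = -16301129/22928 + 2*√6*(189 + √6)/35721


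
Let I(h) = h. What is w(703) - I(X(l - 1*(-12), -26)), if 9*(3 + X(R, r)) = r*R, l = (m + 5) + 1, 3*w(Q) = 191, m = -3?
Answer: 110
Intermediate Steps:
w(Q) = 191/3 (w(Q) = (⅓)*191 = 191/3)
l = 3 (l = (-3 + 5) + 1 = 2 + 1 = 3)
X(R, r) = -3 + R*r/9 (X(R, r) = -3 + (r*R)/9 = -3 + (R*r)/9 = -3 + R*r/9)
w(703) - I(X(l - 1*(-12), -26)) = 191/3 - (-3 + (⅑)*(3 - 1*(-12))*(-26)) = 191/3 - (-3 + (⅑)*(3 + 12)*(-26)) = 191/3 - (-3 + (⅑)*15*(-26)) = 191/3 - (-3 - 130/3) = 191/3 - 1*(-139/3) = 191/3 + 139/3 = 110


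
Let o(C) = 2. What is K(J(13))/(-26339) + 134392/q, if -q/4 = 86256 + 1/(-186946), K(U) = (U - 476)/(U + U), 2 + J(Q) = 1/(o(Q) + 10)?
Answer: -7702514202636177/19537212743144950 ≈ -0.39425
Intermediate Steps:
J(Q) = -23/12 (J(Q) = -2 + 1/(2 + 10) = -2 + 1/12 = -23/12)
K(U) = (-476 + U)/(2*U) (K(U) = (-476 + U)/((2*U)) = (-476 + U)*(1/(2*U)) = (-476 + U)/(2*U))
q = -32250428350/93473 (q = -4*(86256 + 1/(-186946)) = -4*(86256 - 1/186946) = -4*16125214175/186946 = -32250428350/93473 ≈ -3.4502e+5)
K(J(13))/(-26339) + 134392/q = ((-476 - 23/12)/(2*(-23/12)))/(-26339) + 134392/(-32250428350/93473) = ((1/2)*(-12/23)*(-5735/12))*(-1/26339) + 134392*(-93473/32250428350) = (5735/46)*(-1/26339) - 6281011708/16125214175 = -5735/1211594 - 6281011708/16125214175 = -7702514202636177/19537212743144950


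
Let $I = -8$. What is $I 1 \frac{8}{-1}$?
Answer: $64$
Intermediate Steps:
$I 1 \frac{8}{-1} = \left(-8\right) 1 \frac{8}{-1} = - 8 \cdot 8 \left(-1\right) = \left(-8\right) \left(-8\right) = 64$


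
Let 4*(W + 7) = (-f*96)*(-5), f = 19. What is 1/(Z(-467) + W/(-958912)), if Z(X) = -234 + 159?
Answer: -958912/71920673 ≈ -0.013333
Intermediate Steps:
W = 2273 (W = -7 + ((-1*19*96)*(-5))/4 = -7 + (-19*96*(-5))/4 = -7 + (-1824*(-5))/4 = -7 + (1/4)*9120 = -7 + 2280 = 2273)
Z(X) = -75
1/(Z(-467) + W/(-958912)) = 1/(-75 + 2273/(-958912)) = 1/(-75 + 2273*(-1/958912)) = 1/(-75 - 2273/958912) = 1/(-71920673/958912) = -958912/71920673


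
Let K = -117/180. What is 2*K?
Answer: -13/10 ≈ -1.3000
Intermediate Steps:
K = -13/20 (K = -117*1/180 = -13/20 ≈ -0.65000)
2*K = 2*(-13/20) = -13/10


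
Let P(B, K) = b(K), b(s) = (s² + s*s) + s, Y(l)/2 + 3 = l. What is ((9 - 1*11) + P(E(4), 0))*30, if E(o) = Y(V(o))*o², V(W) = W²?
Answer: -60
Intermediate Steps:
Y(l) = -6 + 2*l
b(s) = s + 2*s² (b(s) = (s² + s²) + s = 2*s² + s = s + 2*s²)
E(o) = o²*(-6 + 2*o²) (E(o) = (-6 + 2*o²)*o² = o²*(-6 + 2*o²))
P(B, K) = K*(1 + 2*K)
((9 - 1*11) + P(E(4), 0))*30 = ((9 - 1*11) + 0*(1 + 2*0))*30 = ((9 - 11) + 0*(1 + 0))*30 = (-2 + 0*1)*30 = (-2 + 0)*30 = -2*30 = -60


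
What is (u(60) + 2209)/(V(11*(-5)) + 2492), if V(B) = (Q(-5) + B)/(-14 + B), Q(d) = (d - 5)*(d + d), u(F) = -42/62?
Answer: 1574534/1776331 ≈ 0.88640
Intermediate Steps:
u(F) = -21/31 (u(F) = -42*1/62 = -21/31)
Q(d) = 2*d*(-5 + d) (Q(d) = (-5 + d)*(2*d) = 2*d*(-5 + d))
V(B) = (100 + B)/(-14 + B) (V(B) = (2*(-5)*(-5 - 5) + B)/(-14 + B) = (2*(-5)*(-10) + B)/(-14 + B) = (100 + B)/(-14 + B))
(u(60) + 2209)/(V(11*(-5)) + 2492) = (-21/31 + 2209)/((100 + 11*(-5))/(-14 + 11*(-5)) + 2492) = 68458/(31*((100 - 55)/(-14 - 55) + 2492)) = 68458/(31*(45/(-69) + 2492)) = 68458/(31*(-1/69*45 + 2492)) = 68458/(31*(-15/23 + 2492)) = 68458/(31*(57301/23)) = (68458/31)*(23/57301) = 1574534/1776331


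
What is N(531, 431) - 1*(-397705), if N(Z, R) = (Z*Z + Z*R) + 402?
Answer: 908929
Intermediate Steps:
N(Z, R) = 402 + Z² + R*Z (N(Z, R) = (Z² + R*Z) + 402 = 402 + Z² + R*Z)
N(531, 431) - 1*(-397705) = (402 + 531² + 431*531) - 1*(-397705) = (402 + 281961 + 228861) + 397705 = 511224 + 397705 = 908929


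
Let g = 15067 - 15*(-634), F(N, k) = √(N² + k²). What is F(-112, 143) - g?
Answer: -24577 + √32993 ≈ -24395.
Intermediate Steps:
g = 24577 (g = 15067 + 9510 = 24577)
F(-112, 143) - g = √((-112)² + 143²) - 1*24577 = √(12544 + 20449) - 24577 = √32993 - 24577 = -24577 + √32993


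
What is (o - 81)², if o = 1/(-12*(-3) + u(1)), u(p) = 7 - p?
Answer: 11566801/1764 ≈ 6557.1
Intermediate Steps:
o = 1/42 (o = 1/(-12*(-3) + (7 - 1*1)) = 1/(36 + (7 - 1)) = 1/(36 + 6) = 1/42 ≈ 0.023810)
(o - 81)² = (1/42 - 81)² = (-3401/42)² = 11566801/1764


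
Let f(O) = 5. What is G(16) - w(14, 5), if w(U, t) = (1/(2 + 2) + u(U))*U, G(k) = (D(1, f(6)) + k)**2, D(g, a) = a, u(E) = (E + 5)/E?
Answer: 837/2 ≈ 418.50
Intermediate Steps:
u(E) = (5 + E)/E
G(k) = (5 + k)**2
w(U, t) = U*(1/4 + (5 + U)/U) (w(U, t) = (1/(2 + 2) + (5 + U)/U)*U = (1/4 + (5 + U)/U)*U = U*(1/4 + (5 + U)/U))
G(16) - w(14, 5) = (5 + 16)**2 - (5 + (5/4)*14) = 21**2 - (5 + 35/2) = 441 - 1*45/2 = 441 - 45/2 = 837/2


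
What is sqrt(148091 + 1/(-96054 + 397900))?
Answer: sqrt(13492720243972002)/301846 ≈ 384.83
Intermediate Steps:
sqrt(148091 + 1/(-96054 + 397900)) = sqrt(148091 + 1/301846) = sqrt(44700675987/301846) = sqrt(13492720243972002)/301846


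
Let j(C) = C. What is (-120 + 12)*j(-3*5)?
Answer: 1620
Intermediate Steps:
(-120 + 12)*j(-3*5) = (-120 + 12)*(-3*5) = -108*(-15) = 1620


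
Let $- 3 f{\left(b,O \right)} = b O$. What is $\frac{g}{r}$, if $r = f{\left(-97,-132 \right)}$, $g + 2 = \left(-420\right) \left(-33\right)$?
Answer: $- \frac{6929}{2134} \approx -3.247$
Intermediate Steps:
$g = 13858$ ($g = -2 - -13860 = -2 + 13860 = 13858$)
$f{\left(b,O \right)} = - \frac{O b}{3}$ ($f{\left(b,O \right)} = - \frac{b O}{3} = - \frac{O b}{3}$)
$r = -4268$ ($r = \left(- \frac{1}{3}\right) \left(-132\right) \left(-97\right) = -4268$)
$\frac{g}{r} = \frac{13858}{-4268} = 13858 \left(- \frac{1}{4268}\right) = - \frac{6929}{2134}$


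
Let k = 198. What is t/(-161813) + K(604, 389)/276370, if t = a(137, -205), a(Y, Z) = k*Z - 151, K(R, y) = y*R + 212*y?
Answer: 31311459941/22360129405 ≈ 1.4003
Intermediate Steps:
K(R, y) = 212*y + R*y (K(R, y) = R*y + 212*y = 212*y + R*y)
a(Y, Z) = -151 + 198*Z (a(Y, Z) = 198*Z - 151 = -151 + 198*Z)
t = -40741 (t = -151 + 198*(-205) = -151 - 40590 = -40741)
t/(-161813) + K(604, 389)/276370 = -40741/(-161813) + (389*(212 + 604))/276370 = -40741*(-1/161813) + (389*816)*(1/276370) = 40741/161813 + 317424*(1/276370) = 40741/161813 + 158712/138185 = 31311459941/22360129405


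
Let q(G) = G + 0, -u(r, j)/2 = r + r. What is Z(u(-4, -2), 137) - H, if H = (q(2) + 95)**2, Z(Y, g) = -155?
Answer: -9564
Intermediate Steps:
u(r, j) = -4*r (u(r, j) = -2*(r + r) = -4*r)
q(G) = G
H = 9409 (H = (2 + 95)**2 = 97**2 = 9409)
Z(u(-4, -2), 137) - H = -155 - 1*9409 = -155 - 9409 = -9564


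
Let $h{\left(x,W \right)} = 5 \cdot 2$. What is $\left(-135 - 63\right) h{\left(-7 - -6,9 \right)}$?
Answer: $-1980$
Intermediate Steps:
$h{\left(x,W \right)} = 10$
$\left(-135 - 63\right) h{\left(-7 - -6,9 \right)} = \left(-135 - 63\right) 10 = \left(-198\right) 10 = -1980$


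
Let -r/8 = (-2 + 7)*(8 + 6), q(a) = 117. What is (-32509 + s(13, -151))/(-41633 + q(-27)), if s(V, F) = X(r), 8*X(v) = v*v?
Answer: -6691/41516 ≈ -0.16117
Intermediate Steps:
r = -560 (r = -8*(-2 + 7)*(8 + 6) = -40*14 = -8*70 = -560)
X(v) = v²/8 (X(v) = (v*v)/8 = v²/8)
s(V, F) = 39200 (s(V, F) = (⅛)*(-560)² = (⅛)*313600 = 39200)
(-32509 + s(13, -151))/(-41633 + q(-27)) = (-32509 + 39200)/(-41633 + 117) = 6691/(-41516) = 6691*(-1/41516) = -6691/41516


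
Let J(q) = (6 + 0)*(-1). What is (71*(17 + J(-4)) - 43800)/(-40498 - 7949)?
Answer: 43019/48447 ≈ 0.88796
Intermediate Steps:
J(q) = -6 (J(q) = 6*(-1) = -6)
(71*(17 + J(-4)) - 43800)/(-40498 - 7949) = (71*(17 - 6) - 43800)/(-40498 - 7949) = (71*11 - 43800)/(-48447) = (781 - 43800)*(-1/48447) = -43019*(-1/48447) = 43019/48447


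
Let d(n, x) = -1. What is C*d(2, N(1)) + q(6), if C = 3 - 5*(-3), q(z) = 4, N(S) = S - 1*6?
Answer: -14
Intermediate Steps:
N(S) = -6 + S (N(S) = S - 6 = -6 + S)
C = 18 (C = 3 + 15 = 18)
C*d(2, N(1)) + q(6) = 18*(-1) + 4 = -18 + 4 = -14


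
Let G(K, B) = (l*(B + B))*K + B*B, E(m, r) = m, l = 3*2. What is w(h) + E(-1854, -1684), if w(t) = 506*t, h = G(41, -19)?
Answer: -4549276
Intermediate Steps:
l = 6
G(K, B) = B² + 12*B*K (G(K, B) = (6*(B + B))*K + B*B = (6*(2*B))*K + B² = (12*B)*K + B² = 12*B*K + B² = B² + 12*B*K)
h = -8987 (h = -19*(-19 + 12*41) = -19*(-19 + 492) = -19*473 = -8987)
w(h) + E(-1854, -1684) = 506*(-8987) - 1854 = -4547422 - 1854 = -4549276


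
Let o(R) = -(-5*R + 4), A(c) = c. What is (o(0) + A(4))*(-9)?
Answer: 0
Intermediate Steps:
o(R) = -4 + 5*R (o(R) = -(4 - 5*R) = -4 + 5*R)
(o(0) + A(4))*(-9) = ((-4 + 5*0) + 4)*(-9) = ((-4 + 0) + 4)*(-9) = (-4 + 4)*(-9) = 0*(-9) = 0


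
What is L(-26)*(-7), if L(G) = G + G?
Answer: 364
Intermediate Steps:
L(G) = 2*G
L(-26)*(-7) = (2*(-26))*(-7) = -52*(-7) = 364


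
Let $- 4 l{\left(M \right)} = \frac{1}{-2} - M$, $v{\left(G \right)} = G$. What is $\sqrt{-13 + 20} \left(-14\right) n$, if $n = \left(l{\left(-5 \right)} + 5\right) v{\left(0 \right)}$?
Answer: $0$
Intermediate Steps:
$l{\left(M \right)} = \frac{1}{8} + \frac{M}{4}$ ($l{\left(M \right)} = - \frac{\frac{1}{-2} - M}{4} = - \frac{- \frac{1}{2} - M}{4} = \frac{1}{8} + \frac{M}{4}$)
$n = 0$ ($n = \left(\left(\frac{1}{8} + \frac{1}{4} \left(-5\right)\right) + 5\right) 0 = \left(\left(\frac{1}{8} - \frac{5}{4}\right) + 5\right) 0 = \left(- \frac{9}{8} + 5\right) 0 = \frac{31}{8} \cdot 0 = 0$)
$\sqrt{-13 + 20} \left(-14\right) n = \sqrt{-13 + 20} \left(-14\right) 0 = \sqrt{7} \left(-14\right) 0 = - 14 \sqrt{7} \cdot 0 = 0$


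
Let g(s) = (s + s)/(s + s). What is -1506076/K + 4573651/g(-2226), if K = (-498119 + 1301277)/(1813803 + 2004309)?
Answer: -1038501229327/401579 ≈ -2.5860e+6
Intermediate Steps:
g(s) = 1 (g(s) = (2*s)/((2*s)) = (2*s)*(1/(2*s)) = 1)
K = 401579/1909056 (K = 803158/3818112 = 803158*(1/3818112) = 401579/1909056 ≈ 0.21035)
-1506076/K + 4573651/g(-2226) = -1506076/401579/1909056 + 4573651/1 = -1506076*1909056/401579 + 4573651*1 = -2875183424256/401579 + 4573651 = -1038501229327/401579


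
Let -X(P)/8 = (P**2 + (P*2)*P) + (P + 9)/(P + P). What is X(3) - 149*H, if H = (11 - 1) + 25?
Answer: -5447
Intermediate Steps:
H = 35 (H = 10 + 25 = 35)
X(P) = -24*P**2 - 4*(9 + P)/P (X(P) = -8*((P**2 + (P*2)*P) + (P + 9)/(P + P)) = -8*((P**2 + (2*P)*P) + (9 + P)/((2*P))) = -8*((P**2 + 2*P**2) + (9 + P)*(1/(2*P))) = -8*(3*P**2 + (9 + P)/(2*P)) = -24*P**2 - 4*(9 + P)/P)
X(3) - 149*H = (-4 - 36/3 - 24*3**2) - 149*35 = (-4 - 36*1/3 - 24*9) - 5215 = (-4 - 12 - 216) - 5215 = -232 - 5215 = -5447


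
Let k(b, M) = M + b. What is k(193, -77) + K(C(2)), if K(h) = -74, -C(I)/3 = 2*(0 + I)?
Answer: 42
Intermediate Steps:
C(I) = -6*I (C(I) = -6*(0 + I) = -6*I)
k(193, -77) + K(C(2)) = (-77 + 193) - 74 = 116 - 74 = 42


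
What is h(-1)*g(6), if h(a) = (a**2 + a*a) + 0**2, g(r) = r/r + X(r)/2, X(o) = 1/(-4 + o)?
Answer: 5/2 ≈ 2.5000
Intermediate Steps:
g(r) = 1 + 1/(2*(-4 + r)) (g(r) = r/r + 1/((-4 + r)*2) = 1 + (1/2)/(-4 + r) = 1 + 1/(2*(-4 + r)))
h(a) = 2*a**2 (h(a) = (a**2 + a**2) + 0 = 2*a**2 + 0 = 2*a**2)
h(-1)*g(6) = (2*(-1)**2)*((-7/2 + 6)/(-4 + 6)) = (2*1)*((5/2)/2) = 2*((1/2)*(5/2)) = 2*(5/4) = 5/2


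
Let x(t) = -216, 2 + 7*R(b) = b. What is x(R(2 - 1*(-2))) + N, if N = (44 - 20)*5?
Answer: -96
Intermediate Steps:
R(b) = -2/7 + b/7
N = 120 (N = 24*5 = 120)
x(R(2 - 1*(-2))) + N = -216 + 120 = -96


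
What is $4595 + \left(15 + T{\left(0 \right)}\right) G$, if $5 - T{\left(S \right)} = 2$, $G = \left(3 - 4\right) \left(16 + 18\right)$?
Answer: $3983$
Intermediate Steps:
$G = -34$ ($G = \left(-1\right) 34 = -34$)
$T{\left(S \right)} = 3$ ($T{\left(S \right)} = 5 - 2 = 3$)
$4595 + \left(15 + T{\left(0 \right)}\right) G = 4595 + \left(15 + 3\right) \left(-34\right) = 4595 + 18 \left(-34\right) = 4595 - 612 = 3983$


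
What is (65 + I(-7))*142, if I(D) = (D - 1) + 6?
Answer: 8946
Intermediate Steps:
I(D) = 5 + D (I(D) = (-1 + D) + 6 = 5 + D)
(65 + I(-7))*142 = (65 + (5 - 7))*142 = (65 - 2)*142 = 63*142 = 8946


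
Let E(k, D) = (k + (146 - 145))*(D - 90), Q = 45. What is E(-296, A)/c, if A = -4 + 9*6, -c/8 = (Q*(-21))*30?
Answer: 59/1134 ≈ 0.052028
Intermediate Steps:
c = 226800 (c = -8*45*(-21)*30 = -(-7560)*30 = -8*(-28350) = 226800)
A = 50 (A = -4 + 54 = 50)
E(k, D) = (1 + k)*(-90 + D) (E(k, D) = (k + 1)*(-90 + D) = (1 + k)*(-90 + D))
E(-296, A)/c = (-90 + 50 - 90*(-296) + 50*(-296))/226800 = (-90 + 50 + 26640 - 14800)*(1/226800) = 11800*(1/226800) = 59/1134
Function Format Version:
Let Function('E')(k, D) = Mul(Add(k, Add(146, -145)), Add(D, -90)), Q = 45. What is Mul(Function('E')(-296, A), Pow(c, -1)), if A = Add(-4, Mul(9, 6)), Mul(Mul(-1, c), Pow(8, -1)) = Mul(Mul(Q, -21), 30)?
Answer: Rational(59, 1134) ≈ 0.052028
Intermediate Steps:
c = 226800 (c = Mul(-8, Mul(Mul(45, -21), 30)) = Mul(-8, Mul(-945, 30)) = Mul(-8, -28350) = 226800)
A = 50 (A = Add(-4, 54) = 50)
Function('E')(k, D) = Mul(Add(1, k), Add(-90, D)) (Function('E')(k, D) = Mul(Add(k, 1), Add(-90, D)) = Mul(Add(1, k), Add(-90, D)))
Mul(Function('E')(-296, A), Pow(c, -1)) = Mul(Add(-90, 50, Mul(-90, -296), Mul(50, -296)), Pow(226800, -1)) = Mul(Add(-90, 50, 26640, -14800), Rational(1, 226800)) = Mul(11800, Rational(1, 226800)) = Rational(59, 1134)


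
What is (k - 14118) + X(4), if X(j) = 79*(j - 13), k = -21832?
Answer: -36661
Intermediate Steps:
X(j) = -1027 + 79*j (X(j) = 79*(-13 + j) = -1027 + 79*j)
(k - 14118) + X(4) = (-21832 - 14118) + (-1027 + 79*4) = -35950 + (-1027 + 316) = -35950 - 711 = -36661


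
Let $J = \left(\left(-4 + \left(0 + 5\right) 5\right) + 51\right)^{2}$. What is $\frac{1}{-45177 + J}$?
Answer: $- \frac{1}{39993} \approx -2.5004 \cdot 10^{-5}$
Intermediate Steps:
$J = 5184$ ($J = \left(\left(-4 + 5 \cdot 5\right) + 51\right)^{2} = \left(\left(-4 + 25\right) + 51\right)^{2} = \left(21 + 51\right)^{2} = 72^{2} = 5184$)
$\frac{1}{-45177 + J} = \frac{1}{-45177 + 5184} = \frac{1}{-39993} = - \frac{1}{39993}$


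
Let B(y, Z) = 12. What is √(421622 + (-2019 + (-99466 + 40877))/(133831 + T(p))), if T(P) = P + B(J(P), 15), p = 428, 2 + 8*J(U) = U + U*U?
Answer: √844587669006726/44757 ≈ 649.32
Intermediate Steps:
J(U) = -¼ + U/8 + U²/8 (J(U) = -¼ + (U + U*U)/8 = -¼ + (U + U²)/8 = -¼ + (U/8 + U²/8) = -¼ + U/8 + U²/8)
T(P) = 12 + P (T(P) = P + 12 = 12 + P)
√(421622 + (-2019 + (-99466 + 40877))/(133831 + T(p))) = √(421622 + (-2019 + (-99466 + 40877))/(133831 + (12 + 428))) = √(421622 + (-2019 - 58589)/(133831 + 440)) = √(421622 - 60608/134271) = √(56611546954/134271) = √844587669006726/44757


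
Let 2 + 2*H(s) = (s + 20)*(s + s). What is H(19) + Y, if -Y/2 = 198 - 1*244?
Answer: 832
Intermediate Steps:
Y = 92 (Y = -2*(198 - 1*244) = -2*(198 - 244) = -2*(-46) = 92)
H(s) = -1 + s*(20 + s) (H(s) = -1 + ((s + 20)*(s + s))/2 = -1 + ((20 + s)*(2*s))/2 = -1 + (2*s*(20 + s))/2 = -1 + s*(20 + s))
H(19) + Y = (-1 + 19² + 20*19) + 92 = (-1 + 361 + 380) + 92 = 740 + 92 = 832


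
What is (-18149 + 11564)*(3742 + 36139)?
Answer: -262616385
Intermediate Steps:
(-18149 + 11564)*(3742 + 36139) = -6585*39881 = -262616385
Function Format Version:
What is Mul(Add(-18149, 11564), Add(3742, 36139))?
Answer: -262616385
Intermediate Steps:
Mul(Add(-18149, 11564), Add(3742, 36139)) = Mul(-6585, 39881) = -262616385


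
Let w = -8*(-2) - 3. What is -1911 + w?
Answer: -1898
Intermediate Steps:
w = 13 (w = 16 - 3 = 13)
-1911 + w = -1911 + 13 = -1898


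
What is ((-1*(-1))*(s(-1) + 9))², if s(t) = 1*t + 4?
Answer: 144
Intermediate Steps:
s(t) = 4 + t (s(t) = t + 4 = 4 + t)
((-1*(-1))*(s(-1) + 9))² = ((-1*(-1))*((4 - 1) + 9))² = (1*(3 + 9))² = (1*12)² = 12² = 144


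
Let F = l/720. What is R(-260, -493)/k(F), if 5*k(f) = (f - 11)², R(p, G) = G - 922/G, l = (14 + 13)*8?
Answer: -121063500/5644357 ≈ -21.449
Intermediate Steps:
l = 216 (l = 27*8 = 216)
F = 3/10 (F = 216/720 = 216*(1/720) = 3/10 ≈ 0.30000)
k(f) = (-11 + f)²/5 (k(f) = (f - 11)²/5 = (-11 + f)²/5)
R(-260, -493)/k(F) = (-493 - 922/(-493))/(((-11 + 3/10)²/5)) = (-493 - 922*(-1/493))/(((-107/10)²/5)) = (-493 + 922/493)/(((⅕)*(11449/100))) = -242127/(493*11449/500) = -242127/493*500/11449 = -121063500/5644357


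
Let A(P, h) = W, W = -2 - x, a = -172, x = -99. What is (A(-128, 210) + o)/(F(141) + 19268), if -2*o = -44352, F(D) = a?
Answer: 22273/19096 ≈ 1.1664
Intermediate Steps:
F(D) = -172
W = 97 (W = -2 - 1*(-99) = -2 + 99 = 97)
o = 22176 (o = -½*(-44352) = 22176)
A(P, h) = 97
(A(-128, 210) + o)/(F(141) + 19268) = (97 + 22176)/(-172 + 19268) = 22273/19096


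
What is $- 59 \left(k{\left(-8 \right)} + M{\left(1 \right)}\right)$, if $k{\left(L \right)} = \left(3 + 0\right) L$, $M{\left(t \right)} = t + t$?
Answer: $1298$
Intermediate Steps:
$M{\left(t \right)} = 2 t$
$k{\left(L \right)} = 3 L$
$- 59 \left(k{\left(-8 \right)} + M{\left(1 \right)}\right) = - 59 \left(3 \left(-8\right) + 2 \cdot 1\right) = - 59 \left(-24 + 2\right) = \left(-59\right) \left(-22\right) = 1298$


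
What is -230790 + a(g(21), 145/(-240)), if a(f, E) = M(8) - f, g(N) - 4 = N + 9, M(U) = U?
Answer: -230816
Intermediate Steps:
g(N) = 13 + N (g(N) = 4 + (N + 9) = 4 + (9 + N) = 13 + N)
a(f, E) = 8 - f
-230790 + a(g(21), 145/(-240)) = -230790 + (8 - (13 + 21)) = -230790 + (8 - 1*34) = -230790 + (8 - 34) = -230790 - 26 = -230816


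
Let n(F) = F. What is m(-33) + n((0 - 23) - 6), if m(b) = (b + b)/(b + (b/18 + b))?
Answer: -1037/37 ≈ -28.027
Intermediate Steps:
m(b) = 36/37 (m(b) = (2*b)/(b + (b*(1/18) + b)) = (2*b)/(b + (b/18 + b)) = (2*b)/(b + 19*b/18) = (2*b)/((37*b/18)) = (2*b)*(18/(37*b)) = 36/37)
m(-33) + n((0 - 23) - 6) = 36/37 + ((0 - 23) - 6) = 36/37 + (-23 - 6) = 36/37 - 29 = -1037/37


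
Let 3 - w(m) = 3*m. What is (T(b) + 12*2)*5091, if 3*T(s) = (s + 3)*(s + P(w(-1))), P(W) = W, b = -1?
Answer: 139154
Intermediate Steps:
w(m) = 3 - 3*m
T(s) = (3 + s)*(6 + s)/3 (T(s) = ((s + 3)*(s + (3 - 3*(-1))))/3 = ((3 + s)*(s + (3 + 3)))/3 = ((3 + s)*(s + 6))/3 = ((3 + s)*(6 + s))/3 = (3 + s)*(6 + s)/3)
(T(b) + 12*2)*5091 = ((6 + 3*(-1) + (⅓)*(-1)²) + 12*2)*5091 = ((6 - 3 + (⅓)*1) + 24)*5091 = ((6 - 3 + ⅓) + 24)*5091 = (10/3 + 24)*5091 = (82/3)*5091 = 139154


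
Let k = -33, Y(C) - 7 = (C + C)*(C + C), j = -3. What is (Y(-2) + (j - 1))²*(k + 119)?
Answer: 31046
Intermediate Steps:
Y(C) = 7 + 4*C² (Y(C) = 7 + (C + C)*(C + C) = 7 + (2*C)*(2*C) = 7 + 4*C²)
(Y(-2) + (j - 1))²*(k + 119) = ((7 + 4*(-2)²) + (-3 - 1))²*(-33 + 119) = ((7 + 4*4) - 4)²*86 = ((7 + 16) - 4)²*86 = (23 - 4)²*86 = 19²*86 = 361*86 = 31046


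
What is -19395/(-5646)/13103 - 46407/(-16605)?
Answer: 381498941549/136492247610 ≈ 2.7950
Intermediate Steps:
-19395/(-5646)/13103 - 46407/(-16605) = -19395*(-1/5646)*(1/13103) - 46407*(-1/16605) = (6465/1882)*(1/13103) + 15469/5535 = 6465/24659846 + 15469/5535 = 381498941549/136492247610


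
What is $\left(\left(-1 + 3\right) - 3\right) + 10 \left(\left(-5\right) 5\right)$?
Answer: $-251$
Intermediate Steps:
$\left(\left(-1 + 3\right) - 3\right) + 10 \left(\left(-5\right) 5\right) = \left(2 - 3\right) + 10 \left(-25\right) = -1 - 250 = -251$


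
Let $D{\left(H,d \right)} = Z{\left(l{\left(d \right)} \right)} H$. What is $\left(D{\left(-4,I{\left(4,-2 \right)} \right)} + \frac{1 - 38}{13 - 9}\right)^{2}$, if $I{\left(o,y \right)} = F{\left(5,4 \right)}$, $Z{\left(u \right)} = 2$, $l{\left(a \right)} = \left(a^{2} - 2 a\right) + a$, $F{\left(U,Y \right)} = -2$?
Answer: $\frac{4761}{16} \approx 297.56$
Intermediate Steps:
$l{\left(a \right)} = a^{2} - a$
$I{\left(o,y \right)} = -2$
$D{\left(H,d \right)} = 2 H$
$\left(D{\left(-4,I{\left(4,-2 \right)} \right)} + \frac{1 - 38}{13 - 9}\right)^{2} = \left(2 \left(-4\right) + \frac{1 - 38}{13 - 9}\right)^{2} = \left(-8 - \frac{37}{4}\right)^{2} = \left(- \frac{69}{4}\right)^{2} = \frac{4761}{16}$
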